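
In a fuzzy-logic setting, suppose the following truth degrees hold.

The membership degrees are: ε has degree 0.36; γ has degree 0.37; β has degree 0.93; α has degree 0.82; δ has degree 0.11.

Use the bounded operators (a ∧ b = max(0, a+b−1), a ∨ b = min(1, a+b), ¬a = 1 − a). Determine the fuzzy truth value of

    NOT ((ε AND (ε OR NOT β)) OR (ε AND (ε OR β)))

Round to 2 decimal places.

0.64

NOT β = 1 − 0.93 = 0.07
ε OR NOT β = min(1, a+b) on (0.36, 0.07) = 0.43
ε AND (ε OR NOT β) = max(0, a+b−1) on (0.36, 0.43) = 0.00
ε OR β = min(1, a+b) on (0.36, 0.93) = 1.00
ε AND (ε OR β) = max(0, a+b−1) on (0.36, 1.00) = 0.36
(ε AND (ε OR NOT β)) OR (ε AND (ε OR β)) = min(1, a+b) on (0.00, 0.36) = 0.36
NOT ((ε AND (ε OR NOT β)) OR (ε AND (ε OR β))) = 1 − 0.36 = 0.64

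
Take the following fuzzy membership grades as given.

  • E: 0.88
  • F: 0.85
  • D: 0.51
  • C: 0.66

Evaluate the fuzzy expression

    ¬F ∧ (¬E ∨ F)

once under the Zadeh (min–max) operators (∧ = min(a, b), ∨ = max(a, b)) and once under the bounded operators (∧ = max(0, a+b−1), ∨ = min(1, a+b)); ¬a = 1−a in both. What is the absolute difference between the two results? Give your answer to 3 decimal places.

0.030

Under Zadeh (min–max):
  ¬F = 1 − 0.85 = 0.15
  ¬E = 1 − 0.88 = 0.12
  ¬E ∨ F = max(a, b) on (0.12, 0.85) = 0.85
  ¬F ∧ (¬E ∨ F) = min(a, b) on (0.15, 0.85) = 0.15
  → value = 0.1500
Under bounded:
  ¬F = 1 − 0.85 = 0.15
  ¬E = 1 − 0.88 = 0.12
  ¬E ∨ F = min(1, a+b) on (0.12, 0.85) = 0.97
  ¬F ∧ (¬E ∨ F) = max(0, a+b−1) on (0.15, 0.97) = 0.12
  → value = 0.1200
|0.1500 − 0.1200| = 0.030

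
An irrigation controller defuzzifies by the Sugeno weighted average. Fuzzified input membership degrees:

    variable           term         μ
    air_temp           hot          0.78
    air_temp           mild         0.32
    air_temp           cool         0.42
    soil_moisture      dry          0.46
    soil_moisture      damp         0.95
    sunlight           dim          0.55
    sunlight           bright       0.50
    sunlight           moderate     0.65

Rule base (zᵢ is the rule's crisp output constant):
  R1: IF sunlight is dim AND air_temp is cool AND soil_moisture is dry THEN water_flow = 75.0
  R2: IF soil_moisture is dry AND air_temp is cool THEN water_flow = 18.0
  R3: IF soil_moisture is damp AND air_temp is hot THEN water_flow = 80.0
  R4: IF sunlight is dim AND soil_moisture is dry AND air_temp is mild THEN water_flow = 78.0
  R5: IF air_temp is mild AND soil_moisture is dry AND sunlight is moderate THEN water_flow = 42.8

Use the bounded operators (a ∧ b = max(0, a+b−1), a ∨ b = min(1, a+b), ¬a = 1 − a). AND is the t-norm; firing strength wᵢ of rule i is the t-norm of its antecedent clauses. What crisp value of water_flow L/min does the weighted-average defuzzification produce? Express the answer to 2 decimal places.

R1 (z=75.0): dim=0.55, cool=0.42, dry=0.46; AND[max(0, a+b−1)] → w = 0.00
R2 (z=18.0): dry=0.46, cool=0.42; AND[max(0, a+b−1)] → w = 0.00
R3 (z=80.0): damp=0.95, hot=0.78; AND[max(0, a+b−1)] → w = 0.73
R4 (z=78.0): dim=0.55, dry=0.46, mild=0.32; AND[max(0, a+b−1)] → w = 0.00
R5 (z=42.8): mild=0.32, dry=0.46, moderate=0.65; AND[max(0, a+b−1)] → w = 0.00
Weighted average = (0.00·75.0 + 0.00·18.0 + 0.73·80.0 + 0.00·78.0 + 0.00·42.8) / (0.00 + 0.00 + 0.73 + 0.00 + 0.00)
  = 58.4000 / 0.7300 = 80.00

80.00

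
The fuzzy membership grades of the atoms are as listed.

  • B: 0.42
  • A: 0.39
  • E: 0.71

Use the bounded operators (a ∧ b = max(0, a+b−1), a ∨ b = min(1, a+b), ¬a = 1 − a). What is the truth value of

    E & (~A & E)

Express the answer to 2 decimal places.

~A = 1 − 0.39 = 0.61
~A & E = max(0, a+b−1) on (0.61, 0.71) = 0.32
E & (~A & E) = max(0, a+b−1) on (0.71, 0.32) = 0.03

0.03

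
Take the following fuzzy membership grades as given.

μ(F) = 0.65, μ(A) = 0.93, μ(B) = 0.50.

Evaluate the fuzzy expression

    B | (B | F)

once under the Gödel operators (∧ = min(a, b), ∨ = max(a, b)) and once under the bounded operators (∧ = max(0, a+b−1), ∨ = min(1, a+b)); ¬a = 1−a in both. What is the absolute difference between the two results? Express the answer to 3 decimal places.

0.350

Under Gödel:
  B | F = max(a, b) on (0.50, 0.65) = 0.65
  B | (B | F) = max(a, b) on (0.50, 0.65) = 0.65
  → value = 0.6500
Under bounded:
  B | F = min(1, a+b) on (0.50, 0.65) = 1.00
  B | (B | F) = min(1, a+b) on (0.50, 1.00) = 1.00
  → value = 1.0000
|0.6500 − 1.0000| = 0.350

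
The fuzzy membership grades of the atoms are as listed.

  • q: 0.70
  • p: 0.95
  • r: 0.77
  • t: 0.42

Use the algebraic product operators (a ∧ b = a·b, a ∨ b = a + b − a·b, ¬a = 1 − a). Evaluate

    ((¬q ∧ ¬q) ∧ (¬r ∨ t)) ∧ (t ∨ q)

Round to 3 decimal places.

0.041

¬q = 1 − 0.7000 = 0.3000
¬q = 1 − 0.7000 = 0.3000
¬q ∧ ¬q = a·b on (0.3000, 0.3000) = 0.0900
¬r = 1 − 0.7700 = 0.2300
¬r ∨ t = a + b − a·b on (0.2300, 0.4200) = 0.5534
(¬q ∧ ¬q) ∧ (¬r ∨ t) = a·b on (0.0900, 0.5534) = 0.0498
t ∨ q = a + b − a·b on (0.4200, 0.7000) = 0.8260
((¬q ∧ ¬q) ∧ (¬r ∨ t)) ∧ (t ∨ q) = a·b on (0.0498, 0.8260) = 0.0411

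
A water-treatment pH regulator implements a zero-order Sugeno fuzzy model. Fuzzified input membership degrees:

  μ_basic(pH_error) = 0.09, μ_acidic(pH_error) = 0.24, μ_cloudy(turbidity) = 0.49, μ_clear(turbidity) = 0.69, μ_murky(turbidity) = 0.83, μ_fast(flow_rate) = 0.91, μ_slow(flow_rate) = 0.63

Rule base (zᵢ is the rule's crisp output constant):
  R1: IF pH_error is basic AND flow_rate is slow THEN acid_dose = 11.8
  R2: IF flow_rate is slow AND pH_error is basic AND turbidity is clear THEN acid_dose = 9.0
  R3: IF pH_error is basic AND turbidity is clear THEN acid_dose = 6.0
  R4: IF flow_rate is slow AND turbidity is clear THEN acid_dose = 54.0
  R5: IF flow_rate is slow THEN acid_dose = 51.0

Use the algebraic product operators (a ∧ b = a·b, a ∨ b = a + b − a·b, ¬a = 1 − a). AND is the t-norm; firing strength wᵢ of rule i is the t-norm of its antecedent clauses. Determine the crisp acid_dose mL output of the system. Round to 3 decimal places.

R1 (z=11.8): basic=0.09, slow=0.63; AND[a·b] → w = 0.0567
R2 (z=9.0): slow=0.63, basic=0.09, clear=0.69; AND[a·b] → w = 0.0391
R3 (z=6.0): basic=0.09, clear=0.69; AND[a·b] → w = 0.0621
R4 (z=54.0): slow=0.63, clear=0.69; AND[a·b] → w = 0.4347
R5 (z=51.0): slow=0.63 → w = 0.6300
Weighted average = (0.0567·11.8 + 0.0391·9.0 + 0.0621·6.0 + 0.4347·54.0 + 0.6300·51.0) / (0.0567 + 0.0391 + 0.0621 + 0.4347 + 0.6300)
  = 56.9976 / 1.2226 = 46.619

46.619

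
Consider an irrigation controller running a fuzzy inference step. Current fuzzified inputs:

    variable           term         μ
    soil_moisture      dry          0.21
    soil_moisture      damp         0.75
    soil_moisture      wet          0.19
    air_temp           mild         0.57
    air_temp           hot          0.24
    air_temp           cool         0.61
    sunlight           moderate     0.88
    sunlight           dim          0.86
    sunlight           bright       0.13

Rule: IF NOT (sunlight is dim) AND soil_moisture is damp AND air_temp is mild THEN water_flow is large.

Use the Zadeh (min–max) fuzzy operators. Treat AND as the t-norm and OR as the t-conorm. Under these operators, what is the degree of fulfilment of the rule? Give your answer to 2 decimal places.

0.14

firing strength: ¬dim=1−0.86=0.14, damp=0.75, mild=0.57; AND[min(a, b)] → w = 0.14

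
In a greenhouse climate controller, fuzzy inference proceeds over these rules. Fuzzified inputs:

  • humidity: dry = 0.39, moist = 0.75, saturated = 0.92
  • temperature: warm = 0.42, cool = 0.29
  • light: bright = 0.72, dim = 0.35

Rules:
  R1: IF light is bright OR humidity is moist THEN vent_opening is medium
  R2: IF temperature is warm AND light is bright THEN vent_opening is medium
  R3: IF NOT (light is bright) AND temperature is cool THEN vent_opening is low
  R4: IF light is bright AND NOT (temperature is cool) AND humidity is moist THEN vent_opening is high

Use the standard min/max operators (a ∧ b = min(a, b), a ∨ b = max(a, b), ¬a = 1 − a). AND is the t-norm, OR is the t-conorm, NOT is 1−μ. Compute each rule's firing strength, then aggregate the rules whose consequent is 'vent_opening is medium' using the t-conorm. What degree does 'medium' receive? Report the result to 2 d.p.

0.75

R1: bright=0.72, moist=0.75; OR[max(a, b)] → w = 0.75
R2: warm=0.42, bright=0.72; AND[min(a, b)] → w = 0.42
R3: ¬bright=1−0.72=0.28, cool=0.29; AND[min(a, b)] → w = 0.28
R4: bright=0.72, ¬cool=1−0.29=0.71, moist=0.75; AND[min(a, b)] → w = 0.71
Rules with consequent 'medium': {R1, R2} → strengths 0.75, 0.42
Aggregate via t-conorm [max(a, b)]: 0.75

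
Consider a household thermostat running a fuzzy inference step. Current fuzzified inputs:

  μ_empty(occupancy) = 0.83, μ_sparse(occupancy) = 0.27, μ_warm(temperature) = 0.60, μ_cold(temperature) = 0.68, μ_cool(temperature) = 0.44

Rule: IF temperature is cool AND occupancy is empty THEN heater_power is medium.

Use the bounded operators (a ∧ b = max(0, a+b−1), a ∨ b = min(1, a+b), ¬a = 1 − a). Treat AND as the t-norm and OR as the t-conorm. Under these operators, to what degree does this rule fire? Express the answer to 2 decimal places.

0.27

firing strength: cool=0.44, empty=0.83; AND[max(0, a+b−1)] → w = 0.27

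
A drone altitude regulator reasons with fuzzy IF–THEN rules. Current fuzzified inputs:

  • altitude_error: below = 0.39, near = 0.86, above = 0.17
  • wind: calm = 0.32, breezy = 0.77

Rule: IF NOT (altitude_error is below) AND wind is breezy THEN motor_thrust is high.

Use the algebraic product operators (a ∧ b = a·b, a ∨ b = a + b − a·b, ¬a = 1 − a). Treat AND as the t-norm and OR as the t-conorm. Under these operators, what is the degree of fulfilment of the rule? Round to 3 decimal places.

firing strength: ¬below=1−0.39=0.61, breezy=0.77; AND[a·b] → w = 0.4697

0.470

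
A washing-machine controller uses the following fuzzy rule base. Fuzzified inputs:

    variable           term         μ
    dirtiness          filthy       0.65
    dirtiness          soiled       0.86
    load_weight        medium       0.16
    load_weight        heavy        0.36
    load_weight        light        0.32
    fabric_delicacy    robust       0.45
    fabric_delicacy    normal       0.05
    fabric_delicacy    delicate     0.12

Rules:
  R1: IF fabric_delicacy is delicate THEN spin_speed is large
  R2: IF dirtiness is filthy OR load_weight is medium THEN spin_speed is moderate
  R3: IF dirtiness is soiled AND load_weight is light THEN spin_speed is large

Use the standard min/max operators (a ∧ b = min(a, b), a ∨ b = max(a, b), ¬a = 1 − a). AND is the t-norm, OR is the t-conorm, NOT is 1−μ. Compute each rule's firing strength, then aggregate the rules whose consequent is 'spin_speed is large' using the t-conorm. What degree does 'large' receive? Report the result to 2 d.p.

R1: delicate=0.12 → w = 0.12
R2: filthy=0.65, medium=0.16; OR[max(a, b)] → w = 0.65
R3: soiled=0.86, light=0.32; AND[min(a, b)] → w = 0.32
Rules with consequent 'large': {R1, R3} → strengths 0.12, 0.32
Aggregate via t-conorm [max(a, b)]: 0.32

0.32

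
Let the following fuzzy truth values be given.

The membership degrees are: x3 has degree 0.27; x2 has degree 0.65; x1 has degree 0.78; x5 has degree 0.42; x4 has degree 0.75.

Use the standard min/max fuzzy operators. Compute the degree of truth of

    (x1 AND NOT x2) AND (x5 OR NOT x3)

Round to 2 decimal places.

NOT x2 = 1 − 0.65 = 0.35
x1 AND NOT x2 = min(a, b) on (0.78, 0.35) = 0.35
NOT x3 = 1 − 0.27 = 0.73
x5 OR NOT x3 = max(a, b) on (0.42, 0.73) = 0.73
(x1 AND NOT x2) AND (x5 OR NOT x3) = min(a, b) on (0.35, 0.73) = 0.35

0.35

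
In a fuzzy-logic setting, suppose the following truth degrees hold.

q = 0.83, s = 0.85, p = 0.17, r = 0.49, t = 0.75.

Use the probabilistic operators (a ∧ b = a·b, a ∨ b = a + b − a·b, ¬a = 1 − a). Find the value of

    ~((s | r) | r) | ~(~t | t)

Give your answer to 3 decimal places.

0.219

s | r = a + b − a·b on (0.8500, 0.4900) = 0.9235
(s | r) | r = a + b − a·b on (0.9235, 0.4900) = 0.9610
~((s | r) | r) = 1 − 0.9610 = 0.0390
~t = 1 − 0.7500 = 0.2500
~t | t = a + b − a·b on (0.2500, 0.7500) = 0.8125
~(~t | t) = 1 − 0.8125 = 0.1875
~((s | r) | r) | ~(~t | t) = a + b − a·b on (0.0390, 0.1875) = 0.2192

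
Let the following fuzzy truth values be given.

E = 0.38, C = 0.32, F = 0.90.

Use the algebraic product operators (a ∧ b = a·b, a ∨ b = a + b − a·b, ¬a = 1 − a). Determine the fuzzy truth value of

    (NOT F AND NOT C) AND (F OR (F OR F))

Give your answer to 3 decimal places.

0.068

NOT F = 1 − 0.9000 = 0.1000
NOT C = 1 − 0.3200 = 0.6800
NOT F AND NOT C = a·b on (0.1000, 0.6800) = 0.0680
F OR F = a + b − a·b on (0.9000, 0.9000) = 0.9900
F OR (F OR F) = a + b − a·b on (0.9000, 0.9900) = 0.9990
(NOT F AND NOT C) AND (F OR (F OR F)) = a·b on (0.0680, 0.9990) = 0.0679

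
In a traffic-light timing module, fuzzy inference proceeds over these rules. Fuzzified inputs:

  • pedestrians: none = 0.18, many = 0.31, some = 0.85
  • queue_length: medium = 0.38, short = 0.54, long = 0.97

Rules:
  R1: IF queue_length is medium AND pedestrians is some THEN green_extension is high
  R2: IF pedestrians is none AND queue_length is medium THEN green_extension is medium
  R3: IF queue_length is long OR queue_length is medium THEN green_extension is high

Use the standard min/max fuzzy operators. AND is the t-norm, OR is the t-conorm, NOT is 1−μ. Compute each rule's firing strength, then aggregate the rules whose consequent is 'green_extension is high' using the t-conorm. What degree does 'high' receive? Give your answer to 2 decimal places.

0.97

R1: medium=0.38, some=0.85; AND[min(a, b)] → w = 0.38
R2: none=0.18, medium=0.38; AND[min(a, b)] → w = 0.18
R3: long=0.97, medium=0.38; OR[max(a, b)] → w = 0.97
Rules with consequent 'high': {R1, R3} → strengths 0.38, 0.97
Aggregate via t-conorm [max(a, b)]: 0.97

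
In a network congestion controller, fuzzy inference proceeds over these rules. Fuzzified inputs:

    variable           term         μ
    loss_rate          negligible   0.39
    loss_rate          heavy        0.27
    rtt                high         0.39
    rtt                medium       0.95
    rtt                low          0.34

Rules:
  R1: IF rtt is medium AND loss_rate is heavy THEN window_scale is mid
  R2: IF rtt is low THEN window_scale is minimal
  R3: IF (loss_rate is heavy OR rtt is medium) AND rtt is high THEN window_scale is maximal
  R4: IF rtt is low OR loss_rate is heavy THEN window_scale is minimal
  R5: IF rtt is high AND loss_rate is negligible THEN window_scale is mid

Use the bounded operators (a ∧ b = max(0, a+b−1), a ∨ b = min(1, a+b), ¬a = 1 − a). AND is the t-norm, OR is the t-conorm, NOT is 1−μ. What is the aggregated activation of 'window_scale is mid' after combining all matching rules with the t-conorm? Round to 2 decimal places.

R1: medium=0.95, heavy=0.27; AND[max(0, a+b−1)] → w = 0.22
R2: low=0.34 → w = 0.34
R3: (heavy=0.27 OR medium=0.95) = 1.00; AND[max(0, a+b−1)] with high=0.39 → w = 0.39
R4: low=0.34, heavy=0.27; OR[min(1, a+b)] → w = 0.61
R5: high=0.39, negligible=0.39; AND[max(0, a+b−1)] → w = 0.00
Rules with consequent 'mid': {R1, R5} → strengths 0.22, 0.00
Aggregate via t-conorm [min(1, a+b)]: 0.22

0.22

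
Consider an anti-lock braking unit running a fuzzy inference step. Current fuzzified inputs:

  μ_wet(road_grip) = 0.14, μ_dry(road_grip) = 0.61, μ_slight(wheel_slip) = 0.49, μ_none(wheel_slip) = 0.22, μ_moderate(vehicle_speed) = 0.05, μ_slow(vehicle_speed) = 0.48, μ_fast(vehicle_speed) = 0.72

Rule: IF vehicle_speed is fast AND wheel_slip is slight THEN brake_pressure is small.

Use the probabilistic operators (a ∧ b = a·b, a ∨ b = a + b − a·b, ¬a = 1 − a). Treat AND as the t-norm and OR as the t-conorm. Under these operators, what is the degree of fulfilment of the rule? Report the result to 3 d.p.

firing strength: fast=0.72, slight=0.49; AND[a·b] → w = 0.3528

0.353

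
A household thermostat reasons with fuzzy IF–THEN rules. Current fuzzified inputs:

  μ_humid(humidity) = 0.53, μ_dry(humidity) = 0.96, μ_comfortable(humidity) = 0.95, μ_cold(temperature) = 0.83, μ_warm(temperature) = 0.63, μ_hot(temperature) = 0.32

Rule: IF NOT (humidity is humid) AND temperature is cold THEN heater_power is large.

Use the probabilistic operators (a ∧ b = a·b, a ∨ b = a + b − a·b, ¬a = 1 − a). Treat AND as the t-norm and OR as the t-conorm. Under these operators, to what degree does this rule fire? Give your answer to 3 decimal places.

firing strength: ¬humid=1−0.53=0.47, cold=0.83; AND[a·b] → w = 0.3901

0.390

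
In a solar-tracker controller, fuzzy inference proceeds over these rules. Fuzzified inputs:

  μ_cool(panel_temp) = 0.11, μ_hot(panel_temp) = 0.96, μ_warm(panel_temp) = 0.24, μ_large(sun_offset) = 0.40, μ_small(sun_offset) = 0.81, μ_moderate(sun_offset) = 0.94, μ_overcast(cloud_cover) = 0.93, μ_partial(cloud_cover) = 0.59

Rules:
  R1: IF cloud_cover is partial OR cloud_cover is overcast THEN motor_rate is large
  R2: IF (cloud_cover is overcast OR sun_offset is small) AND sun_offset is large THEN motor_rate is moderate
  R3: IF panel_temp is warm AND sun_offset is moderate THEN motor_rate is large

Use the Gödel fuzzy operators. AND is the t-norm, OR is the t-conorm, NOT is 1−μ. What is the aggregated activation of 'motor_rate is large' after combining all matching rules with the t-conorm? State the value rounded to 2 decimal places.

R1: partial=0.59, overcast=0.93; OR[max(a, b)] → w = 0.93
R2: (overcast=0.93 OR small=0.81) = 0.93; AND[min(a, b)] with large=0.40 → w = 0.40
R3: warm=0.24, moderate=0.94; AND[min(a, b)] → w = 0.24
Rules with consequent 'large': {R1, R3} → strengths 0.93, 0.24
Aggregate via t-conorm [max(a, b)]: 0.93

0.93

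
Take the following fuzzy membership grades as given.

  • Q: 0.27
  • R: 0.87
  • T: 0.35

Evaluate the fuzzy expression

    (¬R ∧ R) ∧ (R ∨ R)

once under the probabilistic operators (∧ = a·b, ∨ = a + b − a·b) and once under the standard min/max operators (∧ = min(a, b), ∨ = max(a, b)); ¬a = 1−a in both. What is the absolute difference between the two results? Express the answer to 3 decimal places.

0.019

Under probabilistic:
  ¬R = 1 − 0.8700 = 0.1300
  ¬R ∧ R = a·b on (0.1300, 0.8700) = 0.1131
  R ∨ R = a + b − a·b on (0.8700, 0.8700) = 0.9831
  (¬R ∧ R) ∧ (R ∨ R) = a·b on (0.1131, 0.9831) = 0.1112
  → value = 0.1112
Under standard min/max:
  ¬R = 1 − 0.87 = 0.13
  ¬R ∧ R = min(a, b) on (0.13, 0.87) = 0.13
  R ∨ R = max(a, b) on (0.87, 0.87) = 0.87
  (¬R ∧ R) ∧ (R ∨ R) = min(a, b) on (0.13, 0.87) = 0.13
  → value = 0.1300
|0.1112 − 0.1300| = 0.019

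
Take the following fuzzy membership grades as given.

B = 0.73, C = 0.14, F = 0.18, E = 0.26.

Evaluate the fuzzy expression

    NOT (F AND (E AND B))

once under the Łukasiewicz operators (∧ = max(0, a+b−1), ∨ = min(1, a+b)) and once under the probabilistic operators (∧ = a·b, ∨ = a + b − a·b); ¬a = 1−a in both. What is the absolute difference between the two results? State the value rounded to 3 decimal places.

0.034

Under Łukasiewicz:
  E AND B = max(0, a+b−1) on (0.26, 0.73) = 0.00
  F AND (E AND B) = max(0, a+b−1) on (0.18, 0.00) = 0.00
  NOT (F AND (E AND B)) = 1 − 0.00 = 1.00
  → value = 1.0000
Under probabilistic:
  E AND B = a·b on (0.2600, 0.7300) = 0.1898
  F AND (E AND B) = a·b on (0.1800, 0.1898) = 0.0342
  NOT (F AND (E AND B)) = 1 − 0.0342 = 0.9658
  → value = 0.9658
|1.0000 − 0.9658| = 0.034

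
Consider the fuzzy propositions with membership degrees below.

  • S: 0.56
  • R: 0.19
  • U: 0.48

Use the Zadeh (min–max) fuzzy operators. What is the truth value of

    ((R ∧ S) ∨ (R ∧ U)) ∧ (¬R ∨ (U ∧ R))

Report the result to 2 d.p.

R ∧ S = min(a, b) on (0.19, 0.56) = 0.19
R ∧ U = min(a, b) on (0.19, 0.48) = 0.19
(R ∧ S) ∨ (R ∧ U) = max(a, b) on (0.19, 0.19) = 0.19
¬R = 1 − 0.19 = 0.81
U ∧ R = min(a, b) on (0.48, 0.19) = 0.19
¬R ∨ (U ∧ R) = max(a, b) on (0.81, 0.19) = 0.81
((R ∧ S) ∨ (R ∧ U)) ∧ (¬R ∨ (U ∧ R)) = min(a, b) on (0.19, 0.81) = 0.19

0.19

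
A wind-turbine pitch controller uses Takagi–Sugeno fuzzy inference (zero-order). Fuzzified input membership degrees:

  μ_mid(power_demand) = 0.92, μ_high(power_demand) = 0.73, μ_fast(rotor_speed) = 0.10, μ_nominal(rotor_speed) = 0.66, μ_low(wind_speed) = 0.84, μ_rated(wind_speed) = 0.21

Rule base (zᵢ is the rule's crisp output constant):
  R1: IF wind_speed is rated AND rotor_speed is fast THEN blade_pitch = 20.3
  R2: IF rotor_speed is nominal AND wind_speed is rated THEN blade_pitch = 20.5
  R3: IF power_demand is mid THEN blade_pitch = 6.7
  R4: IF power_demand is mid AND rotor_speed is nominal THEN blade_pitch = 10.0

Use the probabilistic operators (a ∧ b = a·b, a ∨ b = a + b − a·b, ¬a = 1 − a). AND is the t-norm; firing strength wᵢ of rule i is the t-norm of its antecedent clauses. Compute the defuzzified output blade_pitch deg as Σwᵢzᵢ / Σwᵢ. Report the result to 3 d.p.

9.191

R1 (z=20.3): rated=0.21, fast=0.10; AND[a·b] → w = 0.0210
R2 (z=20.5): nominal=0.66, rated=0.21; AND[a·b] → w = 0.1386
R3 (z=6.7): mid=0.92 → w = 0.9200
R4 (z=10.0): mid=0.92, nominal=0.66; AND[a·b] → w = 0.6072
Weighted average = (0.0210·20.3 + 0.1386·20.5 + 0.9200·6.7 + 0.6072·10.0) / (0.0210 + 0.1386 + 0.9200 + 0.6072)
  = 15.5036 / 1.6868 = 9.191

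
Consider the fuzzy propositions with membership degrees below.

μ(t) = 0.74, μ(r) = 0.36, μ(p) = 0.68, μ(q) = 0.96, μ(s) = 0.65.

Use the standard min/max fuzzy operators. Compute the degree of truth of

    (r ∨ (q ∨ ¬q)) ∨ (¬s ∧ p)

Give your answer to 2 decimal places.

¬q = 1 − 0.96 = 0.04
q ∨ ¬q = max(a, b) on (0.96, 0.04) = 0.96
r ∨ (q ∨ ¬q) = max(a, b) on (0.36, 0.96) = 0.96
¬s = 1 − 0.65 = 0.35
¬s ∧ p = min(a, b) on (0.35, 0.68) = 0.35
(r ∨ (q ∨ ¬q)) ∨ (¬s ∧ p) = max(a, b) on (0.96, 0.35) = 0.96

0.96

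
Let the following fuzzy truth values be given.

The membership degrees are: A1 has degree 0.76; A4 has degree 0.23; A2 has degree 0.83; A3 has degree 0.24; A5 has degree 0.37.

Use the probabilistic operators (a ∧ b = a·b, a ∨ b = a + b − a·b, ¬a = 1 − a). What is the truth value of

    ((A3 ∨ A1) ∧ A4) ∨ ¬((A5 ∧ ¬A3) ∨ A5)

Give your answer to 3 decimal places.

A3 ∨ A1 = a + b − a·b on (0.2400, 0.7600) = 0.8176
(A3 ∨ A1) ∧ A4 = a·b on (0.8176, 0.2300) = 0.1880
¬A3 = 1 − 0.2400 = 0.7600
A5 ∧ ¬A3 = a·b on (0.3700, 0.7600) = 0.2812
(A5 ∧ ¬A3) ∨ A5 = a + b − a·b on (0.2812, 0.3700) = 0.5472
¬((A5 ∧ ¬A3) ∨ A5) = 1 − 0.5472 = 0.4528
((A3 ∨ A1) ∧ A4) ∨ ¬((A5 ∧ ¬A3) ∨ A5) = a + b − a·b on (0.1880, 0.4528) = 0.5557

0.556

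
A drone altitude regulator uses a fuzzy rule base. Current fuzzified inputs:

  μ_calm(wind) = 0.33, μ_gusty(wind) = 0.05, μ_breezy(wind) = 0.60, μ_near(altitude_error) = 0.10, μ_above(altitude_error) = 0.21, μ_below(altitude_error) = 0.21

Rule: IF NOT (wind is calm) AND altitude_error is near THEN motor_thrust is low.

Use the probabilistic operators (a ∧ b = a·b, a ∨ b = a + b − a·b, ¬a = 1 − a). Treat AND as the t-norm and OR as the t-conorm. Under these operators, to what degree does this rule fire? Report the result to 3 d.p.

0.067

firing strength: ¬calm=1−0.33=0.67, near=0.10; AND[a·b] → w = 0.0670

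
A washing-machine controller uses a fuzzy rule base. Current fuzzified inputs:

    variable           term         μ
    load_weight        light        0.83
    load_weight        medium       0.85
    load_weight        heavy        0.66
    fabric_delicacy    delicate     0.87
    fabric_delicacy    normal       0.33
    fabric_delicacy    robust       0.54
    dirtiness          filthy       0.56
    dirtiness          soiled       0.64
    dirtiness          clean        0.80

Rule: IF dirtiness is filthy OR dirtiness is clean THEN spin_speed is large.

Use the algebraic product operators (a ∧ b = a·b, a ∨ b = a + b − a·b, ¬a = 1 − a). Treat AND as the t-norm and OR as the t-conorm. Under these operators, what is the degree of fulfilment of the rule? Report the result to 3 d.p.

0.912

firing strength: filthy=0.56, clean=0.80; OR[a + b − a·b] → w = 0.9120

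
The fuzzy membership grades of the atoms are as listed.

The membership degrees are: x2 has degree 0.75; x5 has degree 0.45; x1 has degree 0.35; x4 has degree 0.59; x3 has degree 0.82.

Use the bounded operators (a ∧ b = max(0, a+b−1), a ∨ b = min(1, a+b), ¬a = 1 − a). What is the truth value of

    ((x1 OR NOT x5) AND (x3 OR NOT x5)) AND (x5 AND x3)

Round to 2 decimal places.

0.17

NOT x5 = 1 − 0.45 = 0.55
x1 OR NOT x5 = min(1, a+b) on (0.35, 0.55) = 0.90
NOT x5 = 1 − 0.45 = 0.55
x3 OR NOT x5 = min(1, a+b) on (0.82, 0.55) = 1.00
(x1 OR NOT x5) AND (x3 OR NOT x5) = max(0, a+b−1) on (0.90, 1.00) = 0.90
x5 AND x3 = max(0, a+b−1) on (0.45, 0.82) = 0.27
((x1 OR NOT x5) AND (x3 OR NOT x5)) AND (x5 AND x3) = max(0, a+b−1) on (0.90, 0.27) = 0.17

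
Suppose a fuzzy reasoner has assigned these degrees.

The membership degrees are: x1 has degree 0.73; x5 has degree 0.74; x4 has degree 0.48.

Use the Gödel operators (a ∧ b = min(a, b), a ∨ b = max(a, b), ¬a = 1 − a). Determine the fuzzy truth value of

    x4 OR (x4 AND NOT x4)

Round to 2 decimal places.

0.48

NOT x4 = 1 − 0.48 = 0.52
x4 AND NOT x4 = min(a, b) on (0.48, 0.52) = 0.48
x4 OR (x4 AND NOT x4) = max(a, b) on (0.48, 0.48) = 0.48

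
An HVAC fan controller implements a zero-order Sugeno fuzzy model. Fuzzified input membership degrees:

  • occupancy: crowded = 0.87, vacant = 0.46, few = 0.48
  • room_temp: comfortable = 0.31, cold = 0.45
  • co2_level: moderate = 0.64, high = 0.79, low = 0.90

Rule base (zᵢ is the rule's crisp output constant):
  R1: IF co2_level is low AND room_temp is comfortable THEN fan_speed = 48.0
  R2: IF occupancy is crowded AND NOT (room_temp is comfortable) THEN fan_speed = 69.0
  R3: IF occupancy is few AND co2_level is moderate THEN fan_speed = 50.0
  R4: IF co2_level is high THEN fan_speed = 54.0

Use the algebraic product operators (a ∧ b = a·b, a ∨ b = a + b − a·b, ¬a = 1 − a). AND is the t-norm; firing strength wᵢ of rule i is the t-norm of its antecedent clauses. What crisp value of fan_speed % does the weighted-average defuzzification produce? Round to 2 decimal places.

R1 (z=48.0): low=0.90, comfortable=0.31; AND[a·b] → w = 0.2790
R2 (z=69.0): crowded=0.87, ¬comfortable=1−0.31=0.69; AND[a·b] → w = 0.6003
R3 (z=50.0): few=0.48, moderate=0.64; AND[a·b] → w = 0.3072
R4 (z=54.0): high=0.79 → w = 0.7900
Weighted average = (0.2790·48.0 + 0.6003·69.0 + 0.3072·50.0 + 0.7900·54.0) / (0.2790 + 0.6003 + 0.3072 + 0.7900)
  = 112.8327 / 1.9765 = 57.09

57.09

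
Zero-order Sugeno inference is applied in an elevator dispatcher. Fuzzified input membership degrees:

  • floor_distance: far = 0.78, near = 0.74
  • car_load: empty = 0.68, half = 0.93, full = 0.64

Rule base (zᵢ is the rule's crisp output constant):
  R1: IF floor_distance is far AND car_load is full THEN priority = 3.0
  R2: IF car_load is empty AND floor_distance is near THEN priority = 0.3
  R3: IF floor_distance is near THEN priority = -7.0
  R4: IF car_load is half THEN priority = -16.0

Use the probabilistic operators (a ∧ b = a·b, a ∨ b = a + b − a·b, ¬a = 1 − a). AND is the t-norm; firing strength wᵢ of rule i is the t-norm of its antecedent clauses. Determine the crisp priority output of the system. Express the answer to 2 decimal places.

R1 (z=3.0): far=0.78, full=0.64; AND[a·b] → w = 0.4992
R2 (z=0.3): empty=0.68, near=0.74; AND[a·b] → w = 0.5032
R3 (z=-7.0): near=0.74 → w = 0.7400
R4 (z=-16.0): half=0.93 → w = 0.9300
Weighted average = (0.4992·3.0 + 0.5032·0.3 + 0.7400·-7.0 + 0.9300·-16.0) / (0.4992 + 0.5032 + 0.7400 + 0.9300)
  = -18.4114 / 2.6724 = -6.89

-6.89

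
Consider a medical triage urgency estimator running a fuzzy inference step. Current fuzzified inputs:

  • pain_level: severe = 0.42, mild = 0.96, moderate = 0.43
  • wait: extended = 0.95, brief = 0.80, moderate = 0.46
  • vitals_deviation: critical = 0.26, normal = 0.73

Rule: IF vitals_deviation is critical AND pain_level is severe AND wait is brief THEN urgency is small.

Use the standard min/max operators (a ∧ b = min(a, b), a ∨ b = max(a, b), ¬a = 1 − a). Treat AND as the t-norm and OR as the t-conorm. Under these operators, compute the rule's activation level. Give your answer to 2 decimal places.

firing strength: critical=0.26, severe=0.42, brief=0.80; AND[min(a, b)] → w = 0.26

0.26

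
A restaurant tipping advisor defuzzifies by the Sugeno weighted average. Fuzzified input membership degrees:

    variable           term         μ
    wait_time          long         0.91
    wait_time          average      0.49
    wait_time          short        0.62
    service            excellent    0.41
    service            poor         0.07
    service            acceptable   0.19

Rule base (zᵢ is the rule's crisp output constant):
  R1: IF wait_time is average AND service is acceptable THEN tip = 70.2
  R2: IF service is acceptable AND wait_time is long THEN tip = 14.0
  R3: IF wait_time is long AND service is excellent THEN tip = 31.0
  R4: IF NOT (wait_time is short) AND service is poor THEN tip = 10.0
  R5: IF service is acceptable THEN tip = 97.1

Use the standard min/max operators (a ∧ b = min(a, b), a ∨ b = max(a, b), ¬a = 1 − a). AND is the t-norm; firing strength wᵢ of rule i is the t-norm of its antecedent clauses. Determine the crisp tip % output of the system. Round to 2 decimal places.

45.58

R1 (z=70.2): average=0.49, acceptable=0.19; AND[min(a, b)] → w = 0.19
R2 (z=14.0): acceptable=0.19, long=0.91; AND[min(a, b)] → w = 0.19
R3 (z=31.0): long=0.91, excellent=0.41; AND[min(a, b)] → w = 0.41
R4 (z=10.0): ¬short=1−0.62=0.38, poor=0.07; AND[min(a, b)] → w = 0.07
R5 (z=97.1): acceptable=0.19 → w = 0.19
Weighted average = (0.19·70.2 + 0.19·14.0 + 0.41·31.0 + 0.07·10.0 + 0.19·97.1) / (0.19 + 0.19 + 0.41 + 0.07 + 0.19)
  = 47.8570 / 1.0500 = 45.58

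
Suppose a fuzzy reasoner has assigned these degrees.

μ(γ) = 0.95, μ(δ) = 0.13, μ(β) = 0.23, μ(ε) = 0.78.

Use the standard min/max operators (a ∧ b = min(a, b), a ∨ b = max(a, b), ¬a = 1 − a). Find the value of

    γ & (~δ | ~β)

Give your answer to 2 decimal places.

~δ = 1 − 0.13 = 0.87
~β = 1 − 0.23 = 0.77
~δ | ~β = max(a, b) on (0.87, 0.77) = 0.87
γ & (~δ | ~β) = min(a, b) on (0.95, 0.87) = 0.87

0.87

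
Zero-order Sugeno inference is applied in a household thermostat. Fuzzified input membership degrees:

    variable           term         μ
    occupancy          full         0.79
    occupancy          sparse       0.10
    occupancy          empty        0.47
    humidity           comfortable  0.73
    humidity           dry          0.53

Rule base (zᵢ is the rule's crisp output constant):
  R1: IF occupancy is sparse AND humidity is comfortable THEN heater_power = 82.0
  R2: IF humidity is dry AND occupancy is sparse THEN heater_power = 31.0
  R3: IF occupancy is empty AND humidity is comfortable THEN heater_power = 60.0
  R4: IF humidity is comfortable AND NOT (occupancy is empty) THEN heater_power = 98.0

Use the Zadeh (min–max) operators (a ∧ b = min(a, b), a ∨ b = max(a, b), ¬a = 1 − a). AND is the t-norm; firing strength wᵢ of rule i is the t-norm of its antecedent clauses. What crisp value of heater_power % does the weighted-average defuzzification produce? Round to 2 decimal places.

R1 (z=82.0): sparse=0.10, comfortable=0.73; AND[min(a, b)] → w = 0.10
R2 (z=31.0): dry=0.53, sparse=0.10; AND[min(a, b)] → w = 0.10
R3 (z=60.0): empty=0.47, comfortable=0.73; AND[min(a, b)] → w = 0.47
R4 (z=98.0): comfortable=0.73, ¬empty=1−0.47=0.53; AND[min(a, b)] → w = 0.53
Weighted average = (0.10·82.0 + 0.10·31.0 + 0.47·60.0 + 0.53·98.0) / (0.10 + 0.10 + 0.47 + 0.53)
  = 91.4400 / 1.2000 = 76.20

76.20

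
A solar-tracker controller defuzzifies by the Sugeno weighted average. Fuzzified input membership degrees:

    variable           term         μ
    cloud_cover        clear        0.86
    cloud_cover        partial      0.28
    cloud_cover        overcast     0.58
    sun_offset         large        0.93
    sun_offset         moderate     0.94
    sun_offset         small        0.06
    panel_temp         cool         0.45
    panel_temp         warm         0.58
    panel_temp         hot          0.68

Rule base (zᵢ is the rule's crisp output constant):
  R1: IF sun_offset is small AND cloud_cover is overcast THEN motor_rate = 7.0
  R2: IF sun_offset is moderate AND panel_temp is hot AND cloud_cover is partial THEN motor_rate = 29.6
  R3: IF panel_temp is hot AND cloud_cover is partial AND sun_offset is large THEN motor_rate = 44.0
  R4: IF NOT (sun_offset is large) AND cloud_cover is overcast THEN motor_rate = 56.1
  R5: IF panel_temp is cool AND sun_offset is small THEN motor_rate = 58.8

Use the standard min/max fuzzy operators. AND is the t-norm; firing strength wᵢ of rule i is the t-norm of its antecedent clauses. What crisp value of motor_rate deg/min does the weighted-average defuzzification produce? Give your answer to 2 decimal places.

37.98

R1 (z=7.0): small=0.06, overcast=0.58; AND[min(a, b)] → w = 0.06
R2 (z=29.6): moderate=0.94, hot=0.68, partial=0.28; AND[min(a, b)] → w = 0.28
R3 (z=44.0): hot=0.68, partial=0.28, large=0.93; AND[min(a, b)] → w = 0.28
R4 (z=56.1): ¬large=1−0.93=0.07, overcast=0.58; AND[min(a, b)] → w = 0.07
R5 (z=58.8): cool=0.45, small=0.06; AND[min(a, b)] → w = 0.06
Weighted average = (0.06·7.0 + 0.28·29.6 + 0.28·44.0 + 0.07·56.1 + 0.06·58.8) / (0.06 + 0.28 + 0.28 + 0.07 + 0.06)
  = 28.4830 / 0.7500 = 37.98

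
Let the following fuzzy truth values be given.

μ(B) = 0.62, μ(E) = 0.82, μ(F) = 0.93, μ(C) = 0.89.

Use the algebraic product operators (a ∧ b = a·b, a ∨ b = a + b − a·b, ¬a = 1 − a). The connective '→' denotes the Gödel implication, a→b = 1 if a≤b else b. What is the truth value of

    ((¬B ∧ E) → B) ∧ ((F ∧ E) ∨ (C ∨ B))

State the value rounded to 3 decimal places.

¬B = 1 − 0.6200 = 0.3800
¬B ∧ E = a·b on (0.3800, 0.8200) = 0.3116
(¬B ∧ E) → B  [Gödel: 1 if a≤b else b] with a=0.3116, b=0.6200 → 1.0000
F ∧ E = a·b on (0.9300, 0.8200) = 0.7626
C ∨ B = a + b − a·b on (0.8900, 0.6200) = 0.9582
(F ∧ E) ∨ (C ∨ B) = a + b − a·b on (0.7626, 0.9582) = 0.9901
((¬B ∧ E) → B) ∧ ((F ∧ E) ∨ (C ∨ B)) = a·b on (1.0000, 0.9901) = 0.9901

0.990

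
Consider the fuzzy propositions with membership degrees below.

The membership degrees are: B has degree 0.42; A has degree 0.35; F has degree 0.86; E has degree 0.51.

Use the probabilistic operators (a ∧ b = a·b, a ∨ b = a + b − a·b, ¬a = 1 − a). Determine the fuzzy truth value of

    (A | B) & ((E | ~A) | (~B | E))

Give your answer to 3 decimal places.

0.601

A | B = a + b − a·b on (0.3500, 0.4200) = 0.6230
~A = 1 − 0.3500 = 0.6500
E | ~A = a + b − a·b on (0.5100, 0.6500) = 0.8285
~B = 1 − 0.4200 = 0.5800
~B | E = a + b − a·b on (0.5800, 0.5100) = 0.7942
(E | ~A) | (~B | E) = a + b − a·b on (0.8285, 0.7942) = 0.9647
(A | B) & ((E | ~A) | (~B | E)) = a·b on (0.6230, 0.9647) = 0.6010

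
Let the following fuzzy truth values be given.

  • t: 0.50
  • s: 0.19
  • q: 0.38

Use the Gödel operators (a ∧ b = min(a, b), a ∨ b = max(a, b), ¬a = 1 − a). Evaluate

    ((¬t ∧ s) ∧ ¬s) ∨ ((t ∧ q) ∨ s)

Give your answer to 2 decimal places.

0.38

¬t = 1 − 0.50 = 0.50
¬t ∧ s = min(a, b) on (0.50, 0.19) = 0.19
¬s = 1 − 0.19 = 0.81
(¬t ∧ s) ∧ ¬s = min(a, b) on (0.19, 0.81) = 0.19
t ∧ q = min(a, b) on (0.50, 0.38) = 0.38
(t ∧ q) ∨ s = max(a, b) on (0.38, 0.19) = 0.38
((¬t ∧ s) ∧ ¬s) ∨ ((t ∧ q) ∨ s) = max(a, b) on (0.19, 0.38) = 0.38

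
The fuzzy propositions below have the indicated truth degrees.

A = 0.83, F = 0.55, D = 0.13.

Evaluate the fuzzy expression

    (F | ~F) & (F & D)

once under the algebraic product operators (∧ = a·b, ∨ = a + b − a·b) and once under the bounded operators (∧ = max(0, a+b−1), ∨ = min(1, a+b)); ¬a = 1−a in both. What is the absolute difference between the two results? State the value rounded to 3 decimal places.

Under algebraic product:
  ~F = 1 − 0.5500 = 0.4500
  F | ~F = a + b − a·b on (0.5500, 0.4500) = 0.7525
  F & D = a·b on (0.5500, 0.1300) = 0.0715
  (F | ~F) & (F & D) = a·b on (0.7525, 0.0715) = 0.0538
  → value = 0.0538
Under bounded:
  ~F = 1 − 0.55 = 0.45
  F | ~F = min(1, a+b) on (0.55, 0.45) = 1.00
  F & D = max(0, a+b−1) on (0.55, 0.13) = 0.00
  (F | ~F) & (F & D) = max(0, a+b−1) on (1.00, 0.00) = 0.00
  → value = 0.0000
|0.0538 − 0.0000| = 0.054

0.054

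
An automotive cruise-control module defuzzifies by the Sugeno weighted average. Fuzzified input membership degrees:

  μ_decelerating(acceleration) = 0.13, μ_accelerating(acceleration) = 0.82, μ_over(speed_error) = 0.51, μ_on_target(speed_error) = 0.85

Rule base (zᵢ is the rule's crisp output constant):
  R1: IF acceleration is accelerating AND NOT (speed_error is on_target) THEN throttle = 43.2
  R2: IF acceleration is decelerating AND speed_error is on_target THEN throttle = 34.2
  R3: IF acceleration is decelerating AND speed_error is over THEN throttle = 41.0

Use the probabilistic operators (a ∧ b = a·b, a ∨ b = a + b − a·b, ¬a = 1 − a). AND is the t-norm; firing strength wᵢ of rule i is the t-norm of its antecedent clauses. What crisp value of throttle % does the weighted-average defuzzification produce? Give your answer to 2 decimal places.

39.40

R1 (z=43.2): accelerating=0.82, ¬on_target=1−0.85=0.15; AND[a·b] → w = 0.1230
R2 (z=34.2): decelerating=0.13, on_target=0.85; AND[a·b] → w = 0.1105
R3 (z=41.0): decelerating=0.13, over=0.51; AND[a·b] → w = 0.0663
Weighted average = (0.1230·43.2 + 0.1105·34.2 + 0.0663·41.0) / (0.1230 + 0.1105 + 0.0663)
  = 11.8110 / 0.2998 = 39.40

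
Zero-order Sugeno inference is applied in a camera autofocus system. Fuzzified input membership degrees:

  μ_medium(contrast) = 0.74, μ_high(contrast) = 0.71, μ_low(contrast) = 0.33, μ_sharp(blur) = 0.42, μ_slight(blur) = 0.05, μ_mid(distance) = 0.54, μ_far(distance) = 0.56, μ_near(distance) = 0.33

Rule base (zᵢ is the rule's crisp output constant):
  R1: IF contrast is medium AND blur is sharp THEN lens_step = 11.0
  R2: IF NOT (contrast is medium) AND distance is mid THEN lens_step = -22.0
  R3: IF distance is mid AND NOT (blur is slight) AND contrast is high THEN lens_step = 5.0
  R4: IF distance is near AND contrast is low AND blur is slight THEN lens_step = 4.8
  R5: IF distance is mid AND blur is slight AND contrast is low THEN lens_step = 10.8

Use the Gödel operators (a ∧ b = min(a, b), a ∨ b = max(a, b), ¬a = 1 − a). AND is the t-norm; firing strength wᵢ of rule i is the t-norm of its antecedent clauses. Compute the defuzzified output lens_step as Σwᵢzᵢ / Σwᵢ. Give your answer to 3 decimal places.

1.803

R1 (z=11.0): medium=0.74, sharp=0.42; AND[min(a, b)] → w = 0.42
R2 (z=-22.0): ¬medium=1−0.74=0.26, mid=0.54; AND[min(a, b)] → w = 0.26
R3 (z=5.0): mid=0.54, ¬slight=1−0.05=0.95, high=0.71; AND[min(a, b)] → w = 0.54
R4 (z=4.8): near=0.33, low=0.33, slight=0.05; AND[min(a, b)] → w = 0.05
R5 (z=10.8): mid=0.54, slight=0.05, low=0.33; AND[min(a, b)] → w = 0.05
Weighted average = (0.42·11.0 + 0.26·-22.0 + 0.54·5.0 + 0.05·4.8 + 0.05·10.8) / (0.42 + 0.26 + 0.54 + 0.05 + 0.05)
  = 2.3800 / 1.3200 = 1.803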